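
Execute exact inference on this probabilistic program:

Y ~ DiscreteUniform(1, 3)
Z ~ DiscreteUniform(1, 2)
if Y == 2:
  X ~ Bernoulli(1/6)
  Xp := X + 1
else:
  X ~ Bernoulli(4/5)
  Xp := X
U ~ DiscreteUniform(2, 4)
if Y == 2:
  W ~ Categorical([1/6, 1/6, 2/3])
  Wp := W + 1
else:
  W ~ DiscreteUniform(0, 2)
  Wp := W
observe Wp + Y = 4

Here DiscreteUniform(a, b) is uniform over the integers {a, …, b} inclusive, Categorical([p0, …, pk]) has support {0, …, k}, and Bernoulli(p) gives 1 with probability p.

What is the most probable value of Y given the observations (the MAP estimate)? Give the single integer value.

argmax_v P(Y = v | obs) = 3

Enumerate traces; 24 have nonzero weight after conditioning:
  (Y=2, Z=1, X=0, U=2, W=1) weight 5/648
  (Y=2, Z=1, X=0, U=3, W=1) weight 5/648
  (Y=2, Z=1, X=0, U=4, W=1) weight 5/648
  (Y=2, Z=1, X=1, U=2, W=1) weight 1/648
  (Y=2, Z=1, X=1, U=3, W=1) weight 1/648
  (Y=2, Z=1, X=1, U=4, W=1) weight 1/648
  (Y=2, Z=2, X=0, U=2, W=1) weight 5/648
  (Y=2, Z=2, X=0, U=3, W=1) weight 5/648
  (Y=3, Z=1, X=0, U=2, W=1) weight 1/270
  … 15 more
Group by Y:
  weight(Y=2) = 1/18
  weight(Y=3) = 1/9
Total weight = 1/18 + 1/9 = 1/6
P(Y=2 | obs) = 1/18 / 1/6 = 1/3
P(Y=3 | obs) = 1/9 / 1/6 = 2/3
argmax = 3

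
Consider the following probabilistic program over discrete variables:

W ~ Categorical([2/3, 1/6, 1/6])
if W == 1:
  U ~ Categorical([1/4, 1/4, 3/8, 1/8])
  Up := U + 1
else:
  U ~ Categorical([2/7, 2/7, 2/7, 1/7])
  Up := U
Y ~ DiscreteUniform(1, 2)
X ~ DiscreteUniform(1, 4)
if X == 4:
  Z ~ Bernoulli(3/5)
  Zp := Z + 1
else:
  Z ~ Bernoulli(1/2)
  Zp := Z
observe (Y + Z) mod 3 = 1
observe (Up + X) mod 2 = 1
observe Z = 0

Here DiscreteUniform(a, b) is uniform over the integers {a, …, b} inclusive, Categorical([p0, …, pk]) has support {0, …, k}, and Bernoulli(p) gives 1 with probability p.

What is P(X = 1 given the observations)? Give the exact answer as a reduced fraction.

Enumerate traces; 24 have nonzero weight after conditioning:
  (W=0, U=0, Y=1, X=1, Z=0) weight 1/84
  (W=0, U=0, Y=1, X=3, Z=0) weight 1/84
  (W=0, U=1, Y=1, X=2, Z=0) weight 1/84
  (W=0, U=1, Y=1, X=4, Z=0) weight 1/105
  (W=0, U=2, Y=1, X=1, Z=0) weight 1/84
  (W=0, U=2, Y=1, X=3, Z=0) weight 1/84
  (W=0, U=3, Y=1, X=2, Z=0) weight 1/168
  (W=0, U=3, Y=1, X=4, Z=0) weight 1/210
  … 16 more
Group by X:
  weight(X=1) = 181/5376
  weight(X=2) = 155/5376
  weight(X=3) = 181/5376
  weight(X=4) = 31/1344
Total weight = 181/5376 + 155/5376 + 181/5376 + 31/1344 = 641/5376
P(X=1 | obs) = 181/5376 / 641/5376 = 181/641
P(X=2 | obs) = 155/5376 / 641/5376 = 155/641
P(X=3 | obs) = 181/5376 / 641/5376 = 181/641
P(X=4 | obs) = 31/1344 / 641/5376 = 124/641

P(X = 1 | obs) = 181/641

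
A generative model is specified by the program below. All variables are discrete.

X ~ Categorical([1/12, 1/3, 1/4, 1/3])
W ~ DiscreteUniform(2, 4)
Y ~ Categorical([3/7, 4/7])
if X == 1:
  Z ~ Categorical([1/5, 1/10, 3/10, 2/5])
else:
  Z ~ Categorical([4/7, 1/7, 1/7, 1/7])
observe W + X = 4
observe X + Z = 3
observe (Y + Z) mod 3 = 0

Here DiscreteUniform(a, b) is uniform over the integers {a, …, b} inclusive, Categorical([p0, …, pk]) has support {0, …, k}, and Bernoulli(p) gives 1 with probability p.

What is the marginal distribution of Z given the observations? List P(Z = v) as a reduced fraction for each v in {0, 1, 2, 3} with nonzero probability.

Enumerate traces; 2 have nonzero weight after conditioning:
  (X=0, W=4, Y=0, Z=3) weight 1/588
  (X=1, W=3, Y=1, Z=2) weight 2/105
Group by Z:
  weight(Z=2) = 2/105
  weight(Z=3) = 1/588
Total weight = 2/105 + 1/588 = 61/2940
P(Z=2 | obs) = 2/105 / 61/2940 = 56/61
P(Z=3 | obs) = 1/588 / 61/2940 = 5/61

P(Z=2) = 56/61, P(Z=3) = 5/61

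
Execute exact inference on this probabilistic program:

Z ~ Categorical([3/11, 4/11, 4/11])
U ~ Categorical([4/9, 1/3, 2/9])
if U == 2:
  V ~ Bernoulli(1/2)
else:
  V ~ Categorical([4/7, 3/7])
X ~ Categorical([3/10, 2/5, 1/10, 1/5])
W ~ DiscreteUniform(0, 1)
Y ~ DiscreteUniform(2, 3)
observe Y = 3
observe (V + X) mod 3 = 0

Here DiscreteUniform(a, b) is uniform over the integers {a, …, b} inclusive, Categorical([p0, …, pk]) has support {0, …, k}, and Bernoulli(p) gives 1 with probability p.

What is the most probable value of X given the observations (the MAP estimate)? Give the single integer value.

argmax_v P(X = v | obs) = 0

Enumerate traces; 54 have nonzero weight after conditioning:
  (Z=0, U=0, V=0, X=0, W=0, Y=3) weight 2/385
  (Z=0, U=0, V=0, X=0, W=1, Y=3) weight 2/385
  (Z=0, U=0, V=0, X=3, W=0, Y=3) weight 4/1155
  (Z=0, U=0, V=0, X=3, W=1, Y=3) weight 4/1155
  (Z=0, U=0, V=1, X=2, W=0, Y=3) weight 1/770
  (Z=0, U=0, V=1, X=2, W=1, Y=3) weight 1/770
  (Z=0, U=1, V=0, X=0, W=0, Y=3) weight 3/770
  (Z=0, U=1, V=0, X=0, W=1, Y=3) weight 3/770
  … 46 more
Group by X:
  weight(X=0) = 1/12
  weight(X=2) = 1/45
  weight(X=3) = 1/18
Total weight = 1/12 + 1/45 + 1/18 = 29/180
P(X=0 | obs) = 1/12 / 29/180 = 15/29
P(X=2 | obs) = 1/45 / 29/180 = 4/29
P(X=3 | obs) = 1/18 / 29/180 = 10/29
argmax = 0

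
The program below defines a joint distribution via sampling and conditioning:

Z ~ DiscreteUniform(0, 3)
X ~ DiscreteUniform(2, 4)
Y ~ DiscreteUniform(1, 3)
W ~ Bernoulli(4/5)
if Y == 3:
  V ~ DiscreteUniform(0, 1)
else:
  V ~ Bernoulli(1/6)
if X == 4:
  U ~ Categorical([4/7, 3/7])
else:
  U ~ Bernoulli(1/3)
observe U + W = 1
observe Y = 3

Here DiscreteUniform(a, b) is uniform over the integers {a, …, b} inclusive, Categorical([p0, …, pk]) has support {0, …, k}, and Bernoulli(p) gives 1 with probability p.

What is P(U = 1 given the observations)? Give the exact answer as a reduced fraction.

P(U = 1 | obs) = 23/183

Enumerate traces; 48 have nonzero weight after conditioning:
  (Z=0, X=2, Y=3, W=0, V=0, U=1) weight 1/1080
  (Z=0, X=2, Y=3, W=0, V=1, U=1) weight 1/1080
  (Z=0, X=2, Y=3, W=1, V=0, U=0) weight 1/135
  (Z=0, X=2, Y=3, W=1, V=1, U=0) weight 1/135
  (Z=0, X=3, Y=3, W=0, V=0, U=1) weight 1/1080
  (Z=0, X=3, Y=3, W=0, V=1, U=1) weight 1/1080
  (Z=0, X=3, Y=3, W=1, V=0, U=0) weight 1/135
  (Z=0, X=3, Y=3, W=1, V=1, U=0) weight 1/135
  … 40 more
Group by U:
  weight(U=0) = 32/189
  weight(U=1) = 23/945
Total weight = 32/189 + 23/945 = 61/315
P(U=0 | obs) = 32/189 / 61/315 = 160/183
P(U=1 | obs) = 23/945 / 61/315 = 23/183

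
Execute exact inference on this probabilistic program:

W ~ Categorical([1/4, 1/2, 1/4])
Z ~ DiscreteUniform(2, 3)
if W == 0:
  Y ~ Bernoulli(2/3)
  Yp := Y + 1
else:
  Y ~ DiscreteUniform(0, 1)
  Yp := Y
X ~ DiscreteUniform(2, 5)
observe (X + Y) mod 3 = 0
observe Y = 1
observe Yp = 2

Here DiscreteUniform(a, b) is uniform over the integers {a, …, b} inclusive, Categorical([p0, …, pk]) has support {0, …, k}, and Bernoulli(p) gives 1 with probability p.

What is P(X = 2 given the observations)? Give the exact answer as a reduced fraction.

Enumerate traces; 4 have nonzero weight after conditioning:
  (W=0, Z=2, Y=1, X=2) weight 1/48
  (W=0, Z=2, Y=1, X=5) weight 1/48
  (W=0, Z=3, Y=1, X=2) weight 1/48
  (W=0, Z=3, Y=1, X=5) weight 1/48
Group by X:
  weight(X=2) = 1/24
  weight(X=5) = 1/24
Total weight = 1/24 + 1/24 = 1/12
P(X=2 | obs) = 1/24 / 1/12 = 1/2
P(X=5 | obs) = 1/24 / 1/12 = 1/2

P(X = 2 | obs) = 1/2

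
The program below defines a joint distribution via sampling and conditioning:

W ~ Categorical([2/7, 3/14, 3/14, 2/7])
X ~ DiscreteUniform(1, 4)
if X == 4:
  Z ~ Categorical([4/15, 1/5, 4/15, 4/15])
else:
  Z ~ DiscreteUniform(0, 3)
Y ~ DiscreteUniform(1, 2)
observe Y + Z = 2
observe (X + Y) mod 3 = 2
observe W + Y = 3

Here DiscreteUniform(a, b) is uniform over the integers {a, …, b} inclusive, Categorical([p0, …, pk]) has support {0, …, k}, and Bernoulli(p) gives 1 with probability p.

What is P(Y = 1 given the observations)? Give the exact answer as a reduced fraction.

Enumerate traces; 3 have nonzero weight after conditioning:
  (W=1, X=3, Z=0, Y=2) weight 3/448
  (W=2, X=1, Z=1, Y=1) weight 3/448
  (W=2, X=4, Z=1, Y=1) weight 3/560
Group by Y:
  weight(Y=1) = 27/2240
  weight(Y=2) = 3/448
Total weight = 27/2240 + 3/448 = 3/160
P(Y=1 | obs) = 27/2240 / 3/160 = 9/14
P(Y=2 | obs) = 3/448 / 3/160 = 5/14

P(Y = 1 | obs) = 9/14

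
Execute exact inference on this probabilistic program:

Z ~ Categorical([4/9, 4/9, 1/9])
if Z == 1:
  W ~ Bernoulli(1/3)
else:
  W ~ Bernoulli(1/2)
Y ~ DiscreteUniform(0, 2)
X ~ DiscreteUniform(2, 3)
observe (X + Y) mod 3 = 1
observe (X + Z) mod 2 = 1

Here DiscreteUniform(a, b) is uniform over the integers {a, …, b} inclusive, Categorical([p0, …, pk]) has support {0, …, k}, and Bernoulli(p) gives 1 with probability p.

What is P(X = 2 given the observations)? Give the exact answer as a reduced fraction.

P(X = 2 | obs) = 4/9

Enumerate traces; 6 have nonzero weight after conditioning:
  (Z=0, W=0, Y=1, X=3) weight 1/27
  (Z=0, W=1, Y=1, X=3) weight 1/27
  (Z=1, W=0, Y=2, X=2) weight 4/81
  (Z=1, W=1, Y=2, X=2) weight 2/81
  (Z=2, W=0, Y=1, X=3) weight 1/108
  (Z=2, W=1, Y=1, X=3) weight 1/108
Group by X:
  weight(X=2) = 2/27
  weight(X=3) = 5/54
Total weight = 2/27 + 5/54 = 1/6
P(X=2 | obs) = 2/27 / 1/6 = 4/9
P(X=3 | obs) = 5/54 / 1/6 = 5/9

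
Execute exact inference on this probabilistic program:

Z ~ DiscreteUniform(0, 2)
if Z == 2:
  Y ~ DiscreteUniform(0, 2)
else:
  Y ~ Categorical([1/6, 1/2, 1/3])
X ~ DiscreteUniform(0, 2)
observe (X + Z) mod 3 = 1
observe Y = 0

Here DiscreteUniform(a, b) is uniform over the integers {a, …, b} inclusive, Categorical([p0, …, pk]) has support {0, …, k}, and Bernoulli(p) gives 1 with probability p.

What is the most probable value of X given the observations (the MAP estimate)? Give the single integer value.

argmax_v P(X = v | obs) = 2

Enumerate traces; 3 have nonzero weight after conditioning:
  (Z=0, Y=0, X=1) weight 1/54
  (Z=1, Y=0, X=0) weight 1/54
  (Z=2, Y=0, X=2) weight 1/27
Group by X:
  weight(X=0) = 1/54
  weight(X=1) = 1/54
  weight(X=2) = 1/27
Total weight = 1/54 + 1/54 + 1/27 = 2/27
P(X=0 | obs) = 1/54 / 2/27 = 1/4
P(X=1 | obs) = 1/54 / 2/27 = 1/4
P(X=2 | obs) = 1/27 / 2/27 = 1/2
argmax = 2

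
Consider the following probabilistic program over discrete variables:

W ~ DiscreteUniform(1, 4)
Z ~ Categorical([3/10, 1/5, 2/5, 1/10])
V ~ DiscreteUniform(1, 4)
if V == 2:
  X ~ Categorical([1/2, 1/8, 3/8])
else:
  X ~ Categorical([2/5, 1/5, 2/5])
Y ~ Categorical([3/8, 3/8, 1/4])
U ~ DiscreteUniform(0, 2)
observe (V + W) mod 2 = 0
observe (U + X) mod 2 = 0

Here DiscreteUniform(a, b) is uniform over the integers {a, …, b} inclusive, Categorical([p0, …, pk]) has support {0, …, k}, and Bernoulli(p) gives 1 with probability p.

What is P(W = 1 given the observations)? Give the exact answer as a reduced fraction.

P(W = 1 | obs) = 24/97

Enumerate traces; 480 have nonzero weight after conditioning:
  (W=1, Z=0, V=1, X=0, Y=0, U=0) weight 3/3200
  (W=1, Z=0, V=1, X=0, Y=0, U=2) weight 3/3200
  (W=1, Z=0, V=1, X=0, Y=1, U=0) weight 3/3200
  (W=1, Z=0, V=1, X=0, Y=1, U=2) weight 3/3200
  (W=1, Z=0, V=1, X=0, Y=2, U=0) weight 1/1600
  (W=1, Z=0, V=1, X=0, Y=2, U=2) weight 1/1600
  (W=1, Z=0, V=1, X=1, Y=0, U=1) weight 3/6400
  (W=1, Z=0, V=1, X=1, Y=1, U=1) weight 3/6400
  (W=2, Z=0, V=2, X=0, Y=0, U=0) weight 3/2560
  (W=3, Z=0, V=1, X=0, Y=0, U=0) weight 3/3200
  … 470 more
Group by W:
  weight(W=1) = 3/40
  weight(W=2) = 49/640
  weight(W=3) = 3/40
  weight(W=4) = 49/640
Total weight = 3/40 + 49/640 + 3/40 + 49/640 = 97/320
P(W=1 | obs) = 3/40 / 97/320 = 24/97
P(W=2 | obs) = 49/640 / 97/320 = 49/194
P(W=3 | obs) = 3/40 / 97/320 = 24/97
P(W=4 | obs) = 49/640 / 97/320 = 49/194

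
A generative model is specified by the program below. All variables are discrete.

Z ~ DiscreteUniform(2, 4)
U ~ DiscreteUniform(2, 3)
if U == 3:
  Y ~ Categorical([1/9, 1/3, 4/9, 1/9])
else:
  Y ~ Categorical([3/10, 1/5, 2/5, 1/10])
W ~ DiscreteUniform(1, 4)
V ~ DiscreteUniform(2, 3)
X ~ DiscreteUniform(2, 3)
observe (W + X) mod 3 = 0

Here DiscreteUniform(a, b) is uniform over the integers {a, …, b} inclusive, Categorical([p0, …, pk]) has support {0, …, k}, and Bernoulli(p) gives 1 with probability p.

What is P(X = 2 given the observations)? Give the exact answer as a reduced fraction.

Enumerate traces; 144 have nonzero weight after conditioning:
  (Z=2, U=2, Y=0, W=1, V=2, X=2) weight 1/320
  (Z=2, U=2, Y=0, W=1, V=3, X=2) weight 1/320
  (Z=2, U=2, Y=0, W=3, V=2, X=3) weight 1/320
  (Z=2, U=2, Y=0, W=3, V=3, X=3) weight 1/320
  (Z=2, U=2, Y=0, W=4, V=2, X=2) weight 1/320
  (Z=2, U=2, Y=0, W=4, V=3, X=2) weight 1/320
  (Z=2, U=2, Y=1, W=1, V=2, X=2) weight 1/480
  (Z=2, U=2, Y=1, W=1, V=3, X=2) weight 1/480
  … 136 more
Group by X:
  weight(X=2) = 1/4
  weight(X=3) = 1/8
Total weight = 1/4 + 1/8 = 3/8
P(X=2 | obs) = 1/4 / 3/8 = 2/3
P(X=3 | obs) = 1/8 / 3/8 = 1/3

P(X = 2 | obs) = 2/3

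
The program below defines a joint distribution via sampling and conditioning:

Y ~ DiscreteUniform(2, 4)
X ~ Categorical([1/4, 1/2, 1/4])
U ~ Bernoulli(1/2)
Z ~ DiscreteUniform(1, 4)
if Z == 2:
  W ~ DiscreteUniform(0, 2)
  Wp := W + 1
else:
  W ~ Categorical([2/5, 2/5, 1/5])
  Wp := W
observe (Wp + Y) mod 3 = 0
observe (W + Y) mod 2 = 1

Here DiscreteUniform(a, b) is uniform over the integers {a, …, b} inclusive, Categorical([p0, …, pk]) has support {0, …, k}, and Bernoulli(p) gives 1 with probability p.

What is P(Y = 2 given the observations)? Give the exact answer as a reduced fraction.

Enumerate traces; 48 have nonzero weight after conditioning:
  (Y=2, X=0, U=0, Z=1, W=1) weight 1/240
  (Y=2, X=0, U=0, Z=3, W=1) weight 1/240
  (Y=2, X=0, U=0, Z=4, W=1) weight 1/240
  (Y=2, X=0, U=1, Z=1, W=1) weight 1/240
  (Y=2, X=0, U=1, Z=3, W=1) weight 1/240
  (Y=2, X=0, U=1, Z=4, W=1) weight 1/240
  (Y=2, X=1, U=0, Z=1, W=1) weight 1/120
  (Y=2, X=1, U=0, Z=3, W=1) weight 1/120
  (Y=3, X=0, U=0, Z=1, W=0) weight 1/240
  (Y=4, X=0, U=0, Z=2, W=1) weight 1/288
  … 38 more
Group by Y:
  weight(Y=2) = 1/10
  weight(Y=3) = 23/180
  weight(Y=4) = 1/36
Total weight = 1/10 + 23/180 + 1/36 = 23/90
P(Y=2 | obs) = 1/10 / 23/90 = 9/23
P(Y=3 | obs) = 23/180 / 23/90 = 1/2
P(Y=4 | obs) = 1/36 / 23/90 = 5/46

P(Y = 2 | obs) = 9/23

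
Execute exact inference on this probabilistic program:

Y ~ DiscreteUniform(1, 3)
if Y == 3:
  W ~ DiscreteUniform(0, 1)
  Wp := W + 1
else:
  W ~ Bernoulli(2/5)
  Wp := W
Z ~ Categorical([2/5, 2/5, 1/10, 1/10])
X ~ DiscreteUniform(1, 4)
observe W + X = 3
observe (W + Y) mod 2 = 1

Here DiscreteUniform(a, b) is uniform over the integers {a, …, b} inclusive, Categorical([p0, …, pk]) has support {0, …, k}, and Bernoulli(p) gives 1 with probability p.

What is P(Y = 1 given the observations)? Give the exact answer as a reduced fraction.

Enumerate traces; 12 have nonzero weight after conditioning:
  (Y=1, W=0, Z=0, X=3) weight 1/50
  (Y=1, W=0, Z=1, X=3) weight 1/50
  (Y=1, W=0, Z=2, X=3) weight 1/200
  (Y=1, W=0, Z=3, X=3) weight 1/200
  (Y=2, W=1, Z=0, X=2) weight 1/75
  (Y=2, W=1, Z=1, X=2) weight 1/75
  (Y=2, W=1, Z=2, X=2) weight 1/300
  (Y=2, W=1, Z=3, X=2) weight 1/300
  (Y=3, W=0, Z=0, X=3) weight 1/60
  … 3 more
Group by Y:
  weight(Y=1) = 1/20
  weight(Y=2) = 1/30
  weight(Y=3) = 1/24
Total weight = 1/20 + 1/30 + 1/24 = 1/8
P(Y=1 | obs) = 1/20 / 1/8 = 2/5
P(Y=2 | obs) = 1/30 / 1/8 = 4/15
P(Y=3 | obs) = 1/24 / 1/8 = 1/3

P(Y = 1 | obs) = 2/5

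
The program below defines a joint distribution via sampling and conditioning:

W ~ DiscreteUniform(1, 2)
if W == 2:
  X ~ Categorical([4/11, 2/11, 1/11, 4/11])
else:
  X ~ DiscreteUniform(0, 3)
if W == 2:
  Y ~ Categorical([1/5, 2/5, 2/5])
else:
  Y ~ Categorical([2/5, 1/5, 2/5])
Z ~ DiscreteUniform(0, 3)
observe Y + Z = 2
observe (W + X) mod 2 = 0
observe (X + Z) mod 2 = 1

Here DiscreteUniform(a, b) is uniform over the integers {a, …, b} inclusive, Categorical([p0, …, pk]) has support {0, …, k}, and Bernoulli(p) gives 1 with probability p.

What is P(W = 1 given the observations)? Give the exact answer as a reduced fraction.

Enumerate traces; 6 have nonzero weight after conditioning:
  (W=1, X=1, Y=0, Z=2) weight 1/80
  (W=1, X=1, Y=2, Z=0) weight 1/80
  (W=1, X=3, Y=0, Z=2) weight 1/80
  (W=1, X=3, Y=2, Z=0) weight 1/80
  (W=2, X=0, Y=1, Z=1) weight 1/55
  (W=2, X=2, Y=1, Z=1) weight 1/220
Group by W:
  weight(W=1) = 1/20
  weight(W=2) = 1/44
Total weight = 1/20 + 1/44 = 4/55
P(W=1 | obs) = 1/20 / 4/55 = 11/16
P(W=2 | obs) = 1/44 / 4/55 = 5/16

P(W = 1 | obs) = 11/16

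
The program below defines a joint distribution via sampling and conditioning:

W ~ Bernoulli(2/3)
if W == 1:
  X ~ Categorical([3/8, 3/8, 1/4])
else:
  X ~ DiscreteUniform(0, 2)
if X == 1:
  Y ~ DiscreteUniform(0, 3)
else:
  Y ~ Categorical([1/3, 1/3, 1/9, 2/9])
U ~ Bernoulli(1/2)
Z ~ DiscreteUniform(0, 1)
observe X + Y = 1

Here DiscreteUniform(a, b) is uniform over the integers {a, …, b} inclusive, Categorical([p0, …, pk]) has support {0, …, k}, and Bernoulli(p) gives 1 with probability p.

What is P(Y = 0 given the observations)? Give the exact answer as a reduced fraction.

Enumerate traces; 16 have nonzero weight after conditioning:
  (W=0, X=0, Y=1, U=0, Z=0) weight 1/108
  (W=0, X=0, Y=1, U=0, Z=1) weight 1/108
  (W=0, X=0, Y=1, U=1, Z=0) weight 1/108
  (W=0, X=0, Y=1, U=1, Z=1) weight 1/108
  (W=0, X=1, Y=0, U=0, Z=0) weight 1/144
  (W=0, X=1, Y=0, U=0, Z=1) weight 1/144
  (W=0, X=1, Y=0, U=1, Z=0) weight 1/144
  (W=0, X=1, Y=0, U=1, Z=1) weight 1/144
  … 8 more
Group by Y:
  weight(Y=0) = 13/144
  weight(Y=1) = 13/108
Total weight = 13/144 + 13/108 = 91/432
P(Y=0 | obs) = 13/144 / 91/432 = 3/7
P(Y=1 | obs) = 13/108 / 91/432 = 4/7

P(Y = 0 | obs) = 3/7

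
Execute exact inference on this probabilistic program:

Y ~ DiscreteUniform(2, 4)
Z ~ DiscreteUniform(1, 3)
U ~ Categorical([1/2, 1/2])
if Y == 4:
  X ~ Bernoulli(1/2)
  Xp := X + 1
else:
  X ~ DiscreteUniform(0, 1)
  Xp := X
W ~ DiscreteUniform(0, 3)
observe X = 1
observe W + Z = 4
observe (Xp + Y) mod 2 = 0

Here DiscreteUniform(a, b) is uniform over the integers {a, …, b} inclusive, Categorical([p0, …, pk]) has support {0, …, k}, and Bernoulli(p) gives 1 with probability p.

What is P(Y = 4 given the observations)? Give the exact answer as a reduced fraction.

Enumerate traces; 12 have nonzero weight after conditioning:
  (Y=3, Z=1, U=0, X=1, W=3) weight 1/144
  (Y=3, Z=1, U=1, X=1, W=3) weight 1/144
  (Y=3, Z=2, U=0, X=1, W=2) weight 1/144
  (Y=3, Z=2, U=1, X=1, W=2) weight 1/144
  (Y=3, Z=3, U=0, X=1, W=1) weight 1/144
  (Y=3, Z=3, U=1, X=1, W=1) weight 1/144
  (Y=4, Z=1, U=0, X=1, W=3) weight 1/144
  (Y=4, Z=1, U=1, X=1, W=3) weight 1/144
  … 4 more
Group by Y:
  weight(Y=3) = 1/24
  weight(Y=4) = 1/24
Total weight = 1/24 + 1/24 = 1/12
P(Y=3 | obs) = 1/24 / 1/12 = 1/2
P(Y=4 | obs) = 1/24 / 1/12 = 1/2

P(Y = 4 | obs) = 1/2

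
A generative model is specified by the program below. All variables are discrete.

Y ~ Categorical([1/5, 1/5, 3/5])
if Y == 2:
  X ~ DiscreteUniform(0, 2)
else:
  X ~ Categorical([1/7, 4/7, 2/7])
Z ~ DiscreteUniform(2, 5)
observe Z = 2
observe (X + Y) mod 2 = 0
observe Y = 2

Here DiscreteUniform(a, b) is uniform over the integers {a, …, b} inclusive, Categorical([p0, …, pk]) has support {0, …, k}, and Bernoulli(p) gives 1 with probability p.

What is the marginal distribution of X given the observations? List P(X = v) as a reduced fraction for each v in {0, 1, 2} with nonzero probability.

P(X=0) = 1/2, P(X=2) = 1/2

Enumerate traces; 2 have nonzero weight after conditioning:
  (Y=2, X=0, Z=2) weight 1/20
  (Y=2, X=2, Z=2) weight 1/20
Group by X:
  weight(X=0) = 1/20
  weight(X=2) = 1/20
Total weight = 1/20 + 1/20 = 1/10
P(X=0 | obs) = 1/20 / 1/10 = 1/2
P(X=2 | obs) = 1/20 / 1/10 = 1/2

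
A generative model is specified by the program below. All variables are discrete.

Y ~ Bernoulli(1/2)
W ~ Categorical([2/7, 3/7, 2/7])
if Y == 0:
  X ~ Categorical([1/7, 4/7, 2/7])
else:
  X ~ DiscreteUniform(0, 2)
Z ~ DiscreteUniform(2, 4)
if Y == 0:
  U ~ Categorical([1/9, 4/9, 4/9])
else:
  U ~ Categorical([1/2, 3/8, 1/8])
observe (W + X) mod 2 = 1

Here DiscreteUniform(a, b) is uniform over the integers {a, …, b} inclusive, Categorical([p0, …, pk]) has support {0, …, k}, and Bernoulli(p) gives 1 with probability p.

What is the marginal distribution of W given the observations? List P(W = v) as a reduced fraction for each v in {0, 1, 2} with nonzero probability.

P(W=0) = 38/145, P(W=1) = 69/145, P(W=2) = 38/145

Enumerate traces; 72 have nonzero weight after conditioning:
  (Y=0, W=0, X=1, Z=2, U=0) weight 4/1323
  (Y=0, W=0, X=1, Z=2, U=1) weight 16/1323
  (Y=0, W=0, X=1, Z=2, U=2) weight 16/1323
  (Y=0, W=0, X=1, Z=3, U=0) weight 4/1323
  (Y=0, W=0, X=1, Z=3, U=1) weight 16/1323
  (Y=0, W=0, X=1, Z=3, U=2) weight 16/1323
  (Y=0, W=0, X=1, Z=4, U=0) weight 4/1323
  (Y=0, W=0, X=1, Z=4, U=1) weight 16/1323
  (Y=0, W=1, X=0, Z=2, U=0) weight 1/882
  (Y=0, W=2, X=1, Z=2, U=0) weight 4/1323
  … 62 more
Group by W:
  weight(W=0) = 19/147
  weight(W=1) = 23/98
  weight(W=2) = 19/147
Total weight = 19/147 + 23/98 + 19/147 = 145/294
P(W=0 | obs) = 19/147 / 145/294 = 38/145
P(W=1 | obs) = 23/98 / 145/294 = 69/145
P(W=2 | obs) = 19/147 / 145/294 = 38/145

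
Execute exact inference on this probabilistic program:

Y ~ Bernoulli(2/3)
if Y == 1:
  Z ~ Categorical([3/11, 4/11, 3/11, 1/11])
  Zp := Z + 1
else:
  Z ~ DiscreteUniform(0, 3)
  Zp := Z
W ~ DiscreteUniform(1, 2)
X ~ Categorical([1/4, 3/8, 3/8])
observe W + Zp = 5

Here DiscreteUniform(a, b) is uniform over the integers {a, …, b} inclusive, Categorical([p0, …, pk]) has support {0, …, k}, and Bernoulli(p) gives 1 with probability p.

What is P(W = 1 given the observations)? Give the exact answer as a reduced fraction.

Enumerate traces; 9 have nonzero weight after conditioning:
  (Y=0, Z=3, W=2, X=0) weight 1/96
  (Y=0, Z=3, W=2, X=1) weight 1/64
  (Y=0, Z=3, W=2, X=2) weight 1/64
  (Y=1, Z=2, W=2, X=0) weight 1/44
  (Y=1, Z=2, W=2, X=1) weight 3/88
  (Y=1, Z=2, W=2, X=2) weight 3/88
  (Y=1, Z=3, W=1, X=0) weight 1/132
  (Y=1, Z=3, W=1, X=1) weight 1/88
  … 1 more
Group by W:
  weight(W=1) = 1/33
  weight(W=2) = 35/264
Total weight = 1/33 + 35/264 = 43/264
P(W=1 | obs) = 1/33 / 43/264 = 8/43
P(W=2 | obs) = 35/264 / 43/264 = 35/43

P(W = 1 | obs) = 8/43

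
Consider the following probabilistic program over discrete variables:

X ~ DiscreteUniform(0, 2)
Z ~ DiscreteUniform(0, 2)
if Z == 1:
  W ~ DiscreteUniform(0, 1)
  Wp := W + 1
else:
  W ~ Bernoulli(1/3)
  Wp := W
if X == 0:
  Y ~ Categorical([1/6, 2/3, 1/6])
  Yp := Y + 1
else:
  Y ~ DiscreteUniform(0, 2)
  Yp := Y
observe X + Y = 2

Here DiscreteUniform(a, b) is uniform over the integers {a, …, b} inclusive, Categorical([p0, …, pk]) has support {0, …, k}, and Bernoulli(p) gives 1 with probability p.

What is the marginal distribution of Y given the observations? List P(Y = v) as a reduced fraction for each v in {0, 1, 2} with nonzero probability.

Enumerate traces; 18 have nonzero weight after conditioning:
  (X=0, Z=0, W=0, Y=2) weight 1/81
  (X=0, Z=0, W=1, Y=2) weight 1/162
  (X=0, Z=1, W=0, Y=2) weight 1/108
  (X=0, Z=1, W=1, Y=2) weight 1/108
  (X=0, Z=2, W=0, Y=2) weight 1/81
  (X=0, Z=2, W=1, Y=2) weight 1/162
  (X=1, Z=0, W=0, Y=1) weight 2/81
  (X=1, Z=0, W=1, Y=1) weight 1/81
  (X=2, Z=0, W=0, Y=0) weight 2/81
  … 9 more
Group by Y:
  weight(Y=0) = 1/9
  weight(Y=1) = 1/9
  weight(Y=2) = 1/18
Total weight = 1/9 + 1/9 + 1/18 = 5/18
P(Y=0 | obs) = 1/9 / 5/18 = 2/5
P(Y=1 | obs) = 1/9 / 5/18 = 2/5
P(Y=2 | obs) = 1/18 / 5/18 = 1/5

P(Y=0) = 2/5, P(Y=1) = 2/5, P(Y=2) = 1/5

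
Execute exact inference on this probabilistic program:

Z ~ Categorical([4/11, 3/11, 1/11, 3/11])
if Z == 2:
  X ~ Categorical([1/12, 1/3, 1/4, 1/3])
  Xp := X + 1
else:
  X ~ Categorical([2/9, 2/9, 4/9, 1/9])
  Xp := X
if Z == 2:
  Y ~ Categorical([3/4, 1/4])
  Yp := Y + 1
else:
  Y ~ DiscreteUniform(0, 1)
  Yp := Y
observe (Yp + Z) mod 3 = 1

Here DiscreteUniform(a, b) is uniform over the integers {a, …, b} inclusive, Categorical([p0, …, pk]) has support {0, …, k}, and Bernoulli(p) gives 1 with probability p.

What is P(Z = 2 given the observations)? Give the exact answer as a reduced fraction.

Enumerate traces; 16 have nonzero weight after conditioning:
  (Z=0, X=0, Y=1) weight 4/99
  (Z=0, X=1, Y=1) weight 4/99
  (Z=0, X=2, Y=1) weight 8/99
  (Z=0, X=3, Y=1) weight 2/99
  (Z=1, X=0, Y=0) weight 1/33
  (Z=1, X=1, Y=0) weight 1/33
  (Z=1, X=2, Y=0) weight 2/33
  (Z=1, X=3, Y=0) weight 1/66
  (Z=2, X=0, Y=1) weight 1/528
  (Z=3, X=0, Y=1) weight 1/33
  … 6 more
Group by Z:
  weight(Z=0) = 2/11
  weight(Z=1) = 3/22
  weight(Z=2) = 1/44
  weight(Z=3) = 3/22
Total weight = 2/11 + 3/22 + 1/44 + 3/22 = 21/44
P(Z=0 | obs) = 2/11 / 21/44 = 8/21
P(Z=1 | obs) = 3/22 / 21/44 = 2/7
P(Z=2 | obs) = 1/44 / 21/44 = 1/21
P(Z=3 | obs) = 3/22 / 21/44 = 2/7

P(Z = 2 | obs) = 1/21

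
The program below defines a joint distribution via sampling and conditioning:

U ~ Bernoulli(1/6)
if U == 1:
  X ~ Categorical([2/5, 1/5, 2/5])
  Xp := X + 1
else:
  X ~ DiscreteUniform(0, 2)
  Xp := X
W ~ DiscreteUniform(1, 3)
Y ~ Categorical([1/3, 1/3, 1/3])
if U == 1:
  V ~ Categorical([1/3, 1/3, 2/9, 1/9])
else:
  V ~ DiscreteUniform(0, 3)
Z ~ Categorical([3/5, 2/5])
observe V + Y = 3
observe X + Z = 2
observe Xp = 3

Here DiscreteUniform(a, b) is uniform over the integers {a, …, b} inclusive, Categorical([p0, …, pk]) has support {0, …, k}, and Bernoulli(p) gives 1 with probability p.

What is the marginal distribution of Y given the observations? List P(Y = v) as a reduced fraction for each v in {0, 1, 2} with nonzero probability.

Enumerate traces; 9 have nonzero weight after conditioning:
  (U=1, X=2, W=1, Y=0, V=3, Z=0) weight 1/2025
  (U=1, X=2, W=1, Y=1, V=2, Z=0) weight 2/2025
  (U=1, X=2, W=1, Y=2, V=1, Z=0) weight 1/675
  (U=1, X=2, W=2, Y=0, V=3, Z=0) weight 1/2025
  (U=1, X=2, W=2, Y=1, V=2, Z=0) weight 2/2025
  (U=1, X=2, W=2, Y=2, V=1, Z=0) weight 1/675
  (U=1, X=2, W=3, Y=0, V=3, Z=0) weight 1/2025
  (U=1, X=2, W=3, Y=1, V=2, Z=0) weight 2/2025
  … 1 more
Group by Y:
  weight(Y=0) = 1/675
  weight(Y=1) = 2/675
  weight(Y=2) = 1/225
Total weight = 1/675 + 2/675 + 1/225 = 2/225
P(Y=0 | obs) = 1/675 / 2/225 = 1/6
P(Y=1 | obs) = 2/675 / 2/225 = 1/3
P(Y=2 | obs) = 1/225 / 2/225 = 1/2

P(Y=0) = 1/6, P(Y=1) = 1/3, P(Y=2) = 1/2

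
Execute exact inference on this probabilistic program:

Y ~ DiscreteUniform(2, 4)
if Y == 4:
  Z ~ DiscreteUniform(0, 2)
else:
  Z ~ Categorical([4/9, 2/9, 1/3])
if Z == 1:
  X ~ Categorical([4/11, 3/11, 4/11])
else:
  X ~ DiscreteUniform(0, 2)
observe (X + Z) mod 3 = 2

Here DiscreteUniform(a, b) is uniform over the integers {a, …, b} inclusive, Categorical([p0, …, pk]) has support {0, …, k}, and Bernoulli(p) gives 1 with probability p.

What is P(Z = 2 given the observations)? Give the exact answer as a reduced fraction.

P(Z = 2 | obs) = 99/283

Enumerate traces; 9 have nonzero weight after conditioning:
  (Y=2, Z=0, X=2) weight 4/81
  (Y=2, Z=1, X=1) weight 2/99
  (Y=2, Z=2, X=0) weight 1/27
  (Y=3, Z=0, X=2) weight 4/81
  (Y=3, Z=1, X=1) weight 2/99
  (Y=3, Z=2, X=0) weight 1/27
  (Y=4, Z=0, X=2) weight 1/27
  (Y=4, Z=1, X=1) weight 1/33
  … 1 more
Group by Z:
  weight(Z=0) = 11/81
  weight(Z=1) = 7/99
  weight(Z=2) = 1/9
Total weight = 11/81 + 7/99 + 1/9 = 283/891
P(Z=0 | obs) = 11/81 / 283/891 = 121/283
P(Z=1 | obs) = 7/99 / 283/891 = 63/283
P(Z=2 | obs) = 1/9 / 283/891 = 99/283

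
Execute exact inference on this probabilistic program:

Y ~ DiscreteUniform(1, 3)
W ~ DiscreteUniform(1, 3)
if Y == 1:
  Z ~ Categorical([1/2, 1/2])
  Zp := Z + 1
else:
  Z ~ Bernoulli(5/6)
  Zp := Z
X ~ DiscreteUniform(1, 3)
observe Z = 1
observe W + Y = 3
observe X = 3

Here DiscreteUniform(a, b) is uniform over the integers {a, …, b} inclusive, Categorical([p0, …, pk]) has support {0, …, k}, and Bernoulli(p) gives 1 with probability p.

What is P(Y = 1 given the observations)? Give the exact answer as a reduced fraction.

Enumerate traces; 2 have nonzero weight after conditioning:
  (Y=1, W=2, Z=1, X=3) weight 1/54
  (Y=2, W=1, Z=1, X=3) weight 5/162
Group by Y:
  weight(Y=1) = 1/54
  weight(Y=2) = 5/162
Total weight = 1/54 + 5/162 = 4/81
P(Y=1 | obs) = 1/54 / 4/81 = 3/8
P(Y=2 | obs) = 5/162 / 4/81 = 5/8

P(Y = 1 | obs) = 3/8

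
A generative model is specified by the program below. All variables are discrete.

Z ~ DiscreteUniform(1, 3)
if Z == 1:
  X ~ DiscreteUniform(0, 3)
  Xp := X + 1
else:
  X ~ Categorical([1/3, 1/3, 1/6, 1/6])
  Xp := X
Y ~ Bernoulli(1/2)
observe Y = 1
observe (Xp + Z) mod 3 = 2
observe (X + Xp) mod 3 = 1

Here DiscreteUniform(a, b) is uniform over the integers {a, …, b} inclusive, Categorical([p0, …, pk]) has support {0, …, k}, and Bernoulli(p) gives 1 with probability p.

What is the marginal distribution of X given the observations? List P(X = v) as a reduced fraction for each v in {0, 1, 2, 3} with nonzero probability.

P(X=0) = 3/8, P(X=2) = 1/4, P(X=3) = 3/8

Enumerate traces; 3 have nonzero weight after conditioning:
  (Z=1, X=0, Y=1) weight 1/24
  (Z=1, X=3, Y=1) weight 1/24
  (Z=3, X=2, Y=1) weight 1/36
Group by X:
  weight(X=0) = 1/24
  weight(X=2) = 1/36
  weight(X=3) = 1/24
Total weight = 1/24 + 1/36 + 1/24 = 1/9
P(X=0 | obs) = 1/24 / 1/9 = 3/8
P(X=2 | obs) = 1/36 / 1/9 = 1/4
P(X=3 | obs) = 1/24 / 1/9 = 3/8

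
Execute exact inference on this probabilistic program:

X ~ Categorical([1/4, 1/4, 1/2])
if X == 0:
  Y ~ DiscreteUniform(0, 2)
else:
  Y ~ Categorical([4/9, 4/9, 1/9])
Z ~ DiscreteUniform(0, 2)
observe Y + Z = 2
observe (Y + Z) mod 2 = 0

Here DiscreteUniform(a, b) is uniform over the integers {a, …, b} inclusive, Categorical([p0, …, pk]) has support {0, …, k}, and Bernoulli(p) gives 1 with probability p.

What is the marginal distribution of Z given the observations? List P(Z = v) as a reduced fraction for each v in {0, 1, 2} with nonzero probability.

Enumerate traces; 9 have nonzero weight after conditioning:
  (X=0, Y=0, Z=2) weight 1/36
  (X=0, Y=1, Z=1) weight 1/36
  (X=0, Y=2, Z=0) weight 1/36
  (X=1, Y=0, Z=2) weight 1/27
  (X=1, Y=1, Z=1) weight 1/27
  (X=1, Y=2, Z=0) weight 1/108
  (X=2, Y=0, Z=2) weight 2/27
  (X=2, Y=1, Z=1) weight 2/27
  … 1 more
Group by Z:
  weight(Z=0) = 1/18
  weight(Z=1) = 5/36
  weight(Z=2) = 5/36
Total weight = 1/18 + 5/36 + 5/36 = 1/3
P(Z=0 | obs) = 1/18 / 1/3 = 1/6
P(Z=1 | obs) = 5/36 / 1/3 = 5/12
P(Z=2 | obs) = 5/36 / 1/3 = 5/12

P(Z=0) = 1/6, P(Z=1) = 5/12, P(Z=2) = 5/12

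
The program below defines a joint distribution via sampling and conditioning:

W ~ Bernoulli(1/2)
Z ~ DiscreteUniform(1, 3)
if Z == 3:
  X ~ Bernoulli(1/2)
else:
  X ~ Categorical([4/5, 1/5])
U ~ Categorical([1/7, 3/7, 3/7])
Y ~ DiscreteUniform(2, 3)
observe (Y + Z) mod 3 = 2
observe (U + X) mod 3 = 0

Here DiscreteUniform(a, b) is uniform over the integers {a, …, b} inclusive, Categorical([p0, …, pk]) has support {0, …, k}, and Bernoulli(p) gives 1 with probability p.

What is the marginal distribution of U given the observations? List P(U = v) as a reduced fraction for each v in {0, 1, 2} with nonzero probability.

P(U=0) = 13/34, P(U=2) = 21/34

Enumerate traces; 8 have nonzero weight after conditioning:
  (W=0, Z=2, X=0, U=0, Y=3) weight 1/105
  (W=0, Z=2, X=1, U=2, Y=3) weight 1/140
  (W=0, Z=3, X=0, U=0, Y=2) weight 1/168
  (W=0, Z=3, X=1, U=2, Y=2) weight 1/56
  (W=1, Z=2, X=0, U=0, Y=3) weight 1/105
  (W=1, Z=2, X=1, U=2, Y=3) weight 1/140
  (W=1, Z=3, X=0, U=0, Y=2) weight 1/168
  (W=1, Z=3, X=1, U=2, Y=2) weight 1/56
Group by U:
  weight(U=0) = 13/420
  weight(U=2) = 1/20
Total weight = 13/420 + 1/20 = 17/210
P(U=0 | obs) = 13/420 / 17/210 = 13/34
P(U=2 | obs) = 1/20 / 17/210 = 21/34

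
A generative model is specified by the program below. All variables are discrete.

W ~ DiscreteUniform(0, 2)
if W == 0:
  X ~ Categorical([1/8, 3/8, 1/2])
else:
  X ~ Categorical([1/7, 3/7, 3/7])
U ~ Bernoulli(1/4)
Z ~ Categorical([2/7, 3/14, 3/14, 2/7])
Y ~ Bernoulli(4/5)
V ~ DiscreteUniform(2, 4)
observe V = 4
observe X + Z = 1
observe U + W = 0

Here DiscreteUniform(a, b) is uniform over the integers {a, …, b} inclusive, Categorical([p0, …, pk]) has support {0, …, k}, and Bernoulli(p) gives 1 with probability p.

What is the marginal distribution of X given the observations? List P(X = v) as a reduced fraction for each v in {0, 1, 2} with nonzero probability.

P(X=0) = 1/5, P(X=1) = 4/5

Enumerate traces; 4 have nonzero weight after conditioning:
  (W=0, X=0, U=0, Z=1, Y=0, V=4) weight 1/2240
  (W=0, X=0, U=0, Z=1, Y=1, V=4) weight 1/560
  (W=0, X=1, U=0, Z=0, Y=0, V=4) weight 1/560
  (W=0, X=1, U=0, Z=0, Y=1, V=4) weight 1/140
Group by X:
  weight(X=0) = 1/448
  weight(X=1) = 1/112
Total weight = 1/448 + 1/112 = 5/448
P(X=0 | obs) = 1/448 / 5/448 = 1/5
P(X=1 | obs) = 1/112 / 5/448 = 4/5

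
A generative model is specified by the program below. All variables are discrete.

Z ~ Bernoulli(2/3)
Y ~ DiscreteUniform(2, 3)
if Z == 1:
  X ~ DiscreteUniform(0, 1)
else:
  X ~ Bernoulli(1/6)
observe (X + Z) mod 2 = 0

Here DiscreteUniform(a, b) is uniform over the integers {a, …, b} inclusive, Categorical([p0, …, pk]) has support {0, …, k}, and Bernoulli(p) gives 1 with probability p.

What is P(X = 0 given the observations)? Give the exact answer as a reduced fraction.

Enumerate traces; 4 have nonzero weight after conditioning:
  (Z=0, Y=2, X=0) weight 5/36
  (Z=0, Y=3, X=0) weight 5/36
  (Z=1, Y=2, X=1) weight 1/6
  (Z=1, Y=3, X=1) weight 1/6
Group by X:
  weight(X=0) = 5/18
  weight(X=1) = 1/3
Total weight = 5/18 + 1/3 = 11/18
P(X=0 | obs) = 5/18 / 11/18 = 5/11
P(X=1 | obs) = 1/3 / 11/18 = 6/11

P(X = 0 | obs) = 5/11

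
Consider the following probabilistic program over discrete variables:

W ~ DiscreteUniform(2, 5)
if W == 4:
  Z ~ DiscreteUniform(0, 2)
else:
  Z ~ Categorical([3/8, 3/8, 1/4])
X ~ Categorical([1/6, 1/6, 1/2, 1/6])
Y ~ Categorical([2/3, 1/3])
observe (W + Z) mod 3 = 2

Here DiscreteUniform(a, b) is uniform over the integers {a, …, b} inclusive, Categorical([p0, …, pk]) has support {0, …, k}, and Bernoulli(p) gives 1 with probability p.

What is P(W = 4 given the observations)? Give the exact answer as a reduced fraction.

P(W = 4 | obs) = 1/4

Enumerate traces; 32 have nonzero weight after conditioning:
  (W=2, Z=0, X=0, Y=0) weight 1/96
  (W=2, Z=0, X=0, Y=1) weight 1/192
  (W=2, Z=0, X=1, Y=0) weight 1/96
  (W=2, Z=0, X=1, Y=1) weight 1/192
  (W=2, Z=0, X=2, Y=0) weight 1/32
  (W=2, Z=0, X=2, Y=1) weight 1/64
  (W=2, Z=0, X=3, Y=0) weight 1/96
  (W=2, Z=0, X=3, Y=1) weight 1/192
  (W=3, Z=2, X=0, Y=0) weight 1/144
  (W=4, Z=1, X=0, Y=0) weight 1/108
  … 22 more
Group by W:
  weight(W=2) = 3/32
  weight(W=3) = 1/16
  weight(W=4) = 1/12
  weight(W=5) = 3/32
Total weight = 3/32 + 1/16 + 1/12 + 3/32 = 1/3
P(W=2 | obs) = 3/32 / 1/3 = 9/32
P(W=3 | obs) = 1/16 / 1/3 = 3/16
P(W=4 | obs) = 1/12 / 1/3 = 1/4
P(W=5 | obs) = 3/32 / 1/3 = 9/32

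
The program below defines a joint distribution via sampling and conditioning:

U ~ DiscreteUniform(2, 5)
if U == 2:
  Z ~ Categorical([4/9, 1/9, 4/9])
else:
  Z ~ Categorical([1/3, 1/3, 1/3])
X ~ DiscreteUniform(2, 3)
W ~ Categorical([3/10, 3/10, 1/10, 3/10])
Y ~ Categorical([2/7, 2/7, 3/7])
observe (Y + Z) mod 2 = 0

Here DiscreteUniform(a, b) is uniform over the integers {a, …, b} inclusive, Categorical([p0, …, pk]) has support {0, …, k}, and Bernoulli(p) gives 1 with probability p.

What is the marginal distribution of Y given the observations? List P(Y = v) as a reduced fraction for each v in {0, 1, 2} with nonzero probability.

P(Y=0) = 26/75, P(Y=1) = 2/15, P(Y=2) = 13/25

Enumerate traces; 160 have nonzero weight after conditioning:
  (U=2, Z=0, X=2, W=0, Y=0) weight 1/210
  (U=2, Z=0, X=2, W=0, Y=2) weight 1/140
  (U=2, Z=0, X=2, W=1, Y=0) weight 1/210
  (U=2, Z=0, X=2, W=1, Y=2) weight 1/140
  (U=2, Z=0, X=2, W=2, Y=0) weight 1/630
  (U=2, Z=0, X=2, W=2, Y=2) weight 1/420
  (U=2, Z=0, X=2, W=3, Y=0) weight 1/210
  (U=2, Z=0, X=2, W=3, Y=2) weight 1/140
  (U=2, Z=1, X=2, W=0, Y=1) weight 1/840
  … 151 more
Group by Y:
  weight(Y=0) = 13/63
  weight(Y=1) = 5/63
  weight(Y=2) = 13/42
Total weight = 13/63 + 5/63 + 13/42 = 25/42
P(Y=0 | obs) = 13/63 / 25/42 = 26/75
P(Y=1 | obs) = 5/63 / 25/42 = 2/15
P(Y=2 | obs) = 13/42 / 25/42 = 13/25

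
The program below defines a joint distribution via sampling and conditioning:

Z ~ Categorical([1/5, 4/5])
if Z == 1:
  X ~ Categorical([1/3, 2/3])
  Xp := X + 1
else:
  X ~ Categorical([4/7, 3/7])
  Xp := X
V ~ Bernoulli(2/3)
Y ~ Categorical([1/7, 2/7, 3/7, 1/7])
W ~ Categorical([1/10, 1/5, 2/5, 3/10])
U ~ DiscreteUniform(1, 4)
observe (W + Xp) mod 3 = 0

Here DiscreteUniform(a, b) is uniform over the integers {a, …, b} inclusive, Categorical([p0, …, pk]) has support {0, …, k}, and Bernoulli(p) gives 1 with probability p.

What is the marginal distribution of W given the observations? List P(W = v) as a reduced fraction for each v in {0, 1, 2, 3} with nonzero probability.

Enumerate traces; 160 have nonzero weight after conditioning:
  (Z=0, X=0, V=0, Y=0, W=0, U=1) weight 1/7350
  (Z=0, X=0, V=0, Y=0, W=0, U=2) weight 1/7350
  (Z=0, X=0, V=0, Y=0, W=0, U=3) weight 1/7350
  (Z=0, X=0, V=0, Y=0, W=0, U=4) weight 1/7350
  (Z=0, X=0, V=0, Y=0, W=3, U=1) weight 1/2450
  (Z=0, X=0, V=0, Y=0, W=3, U=2) weight 1/2450
  (Z=0, X=0, V=0, Y=0, W=3, U=3) weight 1/2450
  (Z=0, X=0, V=0, Y=0, W=3, U=4) weight 1/2450
  (Z=0, X=1, V=0, Y=0, W=2, U=1) weight 1/2450
  (Z=1, X=1, V=0, Y=0, W=1, U=1) weight 2/1575
  … 150 more
Group by W:
  weight(W=0) = 2/175
  weight(W=1) = 8/75
  weight(W=2) = 74/525
  weight(W=3) = 6/175
Total weight = 2/175 + 8/75 + 74/525 + 6/175 = 22/75
P(W=0 | obs) = 2/175 / 22/75 = 3/77
P(W=1 | obs) = 8/75 / 22/75 = 4/11
P(W=2 | obs) = 74/525 / 22/75 = 37/77
P(W=3 | obs) = 6/175 / 22/75 = 9/77

P(W=0) = 3/77, P(W=1) = 4/11, P(W=2) = 37/77, P(W=3) = 9/77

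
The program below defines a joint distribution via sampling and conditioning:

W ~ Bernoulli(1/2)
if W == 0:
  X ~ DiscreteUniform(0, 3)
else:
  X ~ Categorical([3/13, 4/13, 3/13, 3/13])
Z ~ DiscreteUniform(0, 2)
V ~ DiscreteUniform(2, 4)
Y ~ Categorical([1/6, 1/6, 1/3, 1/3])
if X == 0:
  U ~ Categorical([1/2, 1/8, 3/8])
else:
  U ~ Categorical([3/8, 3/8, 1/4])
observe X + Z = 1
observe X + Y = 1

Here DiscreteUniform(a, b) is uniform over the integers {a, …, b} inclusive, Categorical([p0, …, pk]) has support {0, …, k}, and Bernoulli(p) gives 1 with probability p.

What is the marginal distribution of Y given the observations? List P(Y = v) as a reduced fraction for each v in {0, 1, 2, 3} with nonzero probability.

Enumerate traces; 36 have nonzero weight after conditioning:
  (W=0, X=0, Z=1, V=2, Y=1, U=0) weight 1/864
  (W=0, X=0, Z=1, V=2, Y=1, U=1) weight 1/3456
  (W=0, X=0, Z=1, V=2, Y=1, U=2) weight 1/1152
  (W=0, X=0, Z=1, V=3, Y=1, U=0) weight 1/864
  (W=0, X=0, Z=1, V=3, Y=1, U=1) weight 1/3456
  (W=0, X=0, Z=1, V=3, Y=1, U=2) weight 1/1152
  (W=0, X=0, Z=1, V=4, Y=1, U=0) weight 1/864
  (W=0, X=0, Z=1, V=4, Y=1, U=1) weight 1/3456
  (W=0, X=1, Z=0, V=2, Y=0, U=0) weight 1/1152
  … 27 more
Group by Y:
  weight(Y=0) = 29/1872
  weight(Y=1) = 25/1872
Total weight = 29/1872 + 25/1872 = 3/104
P(Y=0 | obs) = 29/1872 / 3/104 = 29/54
P(Y=1 | obs) = 25/1872 / 3/104 = 25/54

P(Y=0) = 29/54, P(Y=1) = 25/54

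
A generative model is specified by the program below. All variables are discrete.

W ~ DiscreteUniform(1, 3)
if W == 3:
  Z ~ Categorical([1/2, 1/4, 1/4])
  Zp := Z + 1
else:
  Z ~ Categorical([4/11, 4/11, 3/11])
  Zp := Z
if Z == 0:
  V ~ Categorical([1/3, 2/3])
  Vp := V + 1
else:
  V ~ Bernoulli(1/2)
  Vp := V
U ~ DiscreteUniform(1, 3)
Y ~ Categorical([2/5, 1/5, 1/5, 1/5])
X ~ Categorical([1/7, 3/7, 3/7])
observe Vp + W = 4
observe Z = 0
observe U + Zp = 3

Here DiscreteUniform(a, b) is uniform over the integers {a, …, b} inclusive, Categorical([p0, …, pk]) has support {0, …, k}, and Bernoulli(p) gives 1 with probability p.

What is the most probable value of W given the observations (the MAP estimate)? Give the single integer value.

argmax_v P(W = v | obs) = 2

Enumerate traces; 24 have nonzero weight after conditioning:
  (W=2, Z=0, V=1, U=3, Y=0, X=0) weight 16/10395
  (W=2, Z=0, V=1, U=3, Y=0, X=1) weight 16/3465
  (W=2, Z=0, V=1, U=3, Y=0, X=2) weight 16/3465
  (W=2, Z=0, V=1, U=3, Y=1, X=0) weight 8/10395
  (W=2, Z=0, V=1, U=3, Y=1, X=1) weight 8/3465
  (W=2, Z=0, V=1, U=3, Y=1, X=2) weight 8/3465
  (W=2, Z=0, V=1, U=3, Y=2, X=0) weight 8/10395
  (W=2, Z=0, V=1, U=3, Y=2, X=1) weight 8/3465
  (W=3, Z=0, V=0, U=2, Y=0, X=0) weight 1/945
  … 15 more
Group by W:
  weight(W=2) = 8/297
  weight(W=3) = 1/54
Total weight = 8/297 + 1/54 = 1/22
P(W=2 | obs) = 8/297 / 1/22 = 16/27
P(W=3 | obs) = 1/54 / 1/22 = 11/27
argmax = 2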